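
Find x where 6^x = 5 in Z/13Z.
9

Baby-step giant-step with step n = ⌈√13⌉ = 4.
Baby steps 6^j mod 13 (j:value) for j=0..3: 0:1, 1:6, 2:10, 3:8.
Giant-step multiplier: 6^(-4) ≡ 6^(12-4) = 6^8 ≡ 3 (mod 13).
Giant steps γ_i = 5·3^i mod 13: γ_0=5, γ_1=2, γ_2=6 (in table at j=1).
x = i·n + j = 2·4 + 1 = 9.
Check: 6^9 ≡ 5 (mod 13).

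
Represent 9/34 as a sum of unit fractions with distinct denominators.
1/4 + 1/68

Greedy algorithm:
9/34: ceiling(34/9) = 4, use 1/4
1/68: ceiling(68/1) = 68, use 1/68
Result: 9/34 = 1/4 + 1/68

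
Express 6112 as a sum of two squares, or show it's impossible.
Not possible

Factorization: 6112 = 2^5 × 191
By Fermat: n is sum of two squares iff every prime p ≡ 3 (mod 4) appears to even power.
Prime(s) ≡ 3 (mod 4) with odd exponent: [(191, 1)]
Therefore 6112 cannot be expressed as a² + b².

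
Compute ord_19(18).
2

19 is prime, so ord(18) divides φ(19) = 18.
Divisors of 18: 1, 2, 3, 6, 9, 18.
Repeated squaring: 18^1 ≡ 18, 18^2 ≡ 1, 18^4 ≡ 1, 18^8 ≡ 1, 18^16 ≡ 1 (mod 19).
Test 18^d mod 19 for each divisor d in increasing order:
18^1 ≡ 18
18^2 ≡ 1  ← first divisor giving 1
The order is 2.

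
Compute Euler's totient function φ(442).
192

442 = 2 × 13 × 17
φ(n) = n × ∏(1 - 1/p) for each prime p dividing n
φ(442) = 442 × (1 - 1/2) × (1 - 1/13) × (1 - 1/17) = 192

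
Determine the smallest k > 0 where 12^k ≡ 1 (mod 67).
66

67 is prime, so ord(12) divides φ(67) = 66.
Divisors of 66: 1, 2, 3, 6, 11, 22, 33, 66.
Repeated squaring: 12^1 ≡ 12, 12^2 ≡ 10, 12^4 ≡ 33, 12^8 ≡ 17, 12^16 ≡ 21, 12^32 ≡ 39, 12^64 ≡ 47 (mod 67).
Test 12^d mod 67 for each divisor d in increasing order:
12^1 ≡ 12
12^2 ≡ 10
12^3 = 12^2·12^1 ≡ 53
12^6 = 12^4·12^2 ≡ 62
12^11 = 12^8·12^2·12^1 ≡ 30
12^22 = 12^16·12^4·12^2 ≡ 29
12^33 = 12^32·12^1 ≡ 66
12^66 = 12^64·12^2 ≡ 1  ← first divisor giving 1
The order is 66.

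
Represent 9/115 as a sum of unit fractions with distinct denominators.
1/13 + 1/748 + 1/1118260

Greedy algorithm:
9/115: ceiling(115/9) = 13, use 1/13
2/1495: ceiling(1495/2) = 748, use 1/748
1/1118260: ceiling(1118260/1) = 1118260, use 1/1118260
Result: 9/115 = 1/13 + 1/748 + 1/1118260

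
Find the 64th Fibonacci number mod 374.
47

Matrix identity: Q^n = [[F_(n+1), F_n], [F_n, F_(n-1)]] with Q = [[1,1],[1,0]].
n = 64 = 1000000₂. Square-and-multiply, entries mod 374:
Q^1 = [[1,1],[1,0]]
Q^2 = (Q^1)² = [[2,1],[1,1]]
Q^4 = (Q^2)² = [[5,3],[3,2]]
Q^8 = (Q^4)² = [[34,21],[21,13]]
Q^16 = (Q^8)² = [[101,239],[239,236]]
Q^32 = (Q^16)² = [[2,133],[133,243]]
Q^64 = (Q^32)² = [[115,47],[47,68]]
F_64 mod 374 = Q^64[0][1] = 47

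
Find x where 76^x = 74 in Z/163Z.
124

Baby-step giant-step with step n = ⌈√163⌉ = 13.
Baby steps 76^j mod 163 (j:value) for j=0..12: 0:1, 1:76, 2:71, 3:17, 4:151, 5:66, 6:126, 7:122, 8:144, 9:23, 10:118, 11:3, 12:65.
Giant-step multiplier: 76^(-13) ≡ 76^(162-13) = 76^149 ≡ 75 (mod 163).
Giant steps γ_i = 74·75^i mod 163: γ_0=74, γ_1=8, γ_2=111, γ_3=12, γ_4=85, γ_5=18, γ_6=46, γ_7=27, γ_8=69, γ_9=122 (in table at j=7).
x = i·n + j = 9·13 + 7 = 124.
Check: 76^124 ≡ 74 (mod 163).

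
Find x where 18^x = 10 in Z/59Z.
15

Baby-step giant-step with step n = ⌈√59⌉ = 8.
Baby steps 18^j mod 59 (j:value) for j=0..7: 0:1, 1:18, 2:29, 3:50, 4:15, 5:34, 6:22, 7:42.
Giant-step multiplier: 18^(-8) ≡ 18^(58-8) = 18^50 ≡ 16 (mod 59).
Giant steps γ_i = 10·16^i mod 59: γ_0=10, γ_1=42 (in table at j=7).
x = i·n + j = 1·8 + 7 = 15.
Check: 18^15 ≡ 10 (mod 59).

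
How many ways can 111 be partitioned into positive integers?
679903203

p(n) counts ways to write n as a sum of positive integers (order ignored).
Euler's pentagonal recurrence: p(k) = p(k-1) + p(k-2) - p(k-5) - p(k-7) + p(k-12) + p(k-15) - ... (offsets j(3j∓1)/2, signs ++--, p(0)=1, p(<0)=0).
DP table for k = 0..110: p(0)=1, p(1)=1, p(2)=2, p(3)=3, p(4)=5, p(5)=7, p(6)=11, p(7)=15, p(8)=22, p(9)=30, p(10)=42, p(11)=56, p(12)=77, p(13)=101, p(14)=135, p(15)=176, p(16)=231, p(17)=297, p(18)=385, p(19)=490, p(20)=627, p(21)=792, p(22)=1002, p(23)=1255, p(24)=1575, p(25)=1958, p(26)=2436, p(27)=3010, p(28)=3718, p(29)=4565, p(30)=5604, p(31)=6842, p(32)=8349, p(33)=10143, p(34)=12310, p(35)=14883, p(36)=17977, p(37)=21637, p(38)=26015, p(39)=31185, p(40)=37338, p(41)=44583, p(42)=53174, p(43)=63261, p(44)=75175, p(45)=89134, p(46)=105558, p(47)=124754, p(48)=147273, p(49)=173525, p(50)=204226, p(51)=239943, p(52)=281589, p(53)=329931, p(54)=386155, p(55)=451276, p(56)=526823, p(57)=614154, p(58)=715220, p(59)=831820, p(60)=966467, p(61)=1121505, p(62)=1300156, p(63)=1505499, p(64)=1741630, p(65)=2012558, p(66)=2323520, p(67)=2679689, p(68)=3087735, p(69)=3554345, p(70)=4087968, p(71)=4697205, p(72)=5392783, p(73)=6185689, p(74)=7089500, p(75)=8118264, p(76)=9289091, p(77)=10619863, p(78)=12132164, p(79)=13848650, p(80)=15796476, p(81)=18004327, p(82)=20506255, p(83)=23338469, p(84)=26543660, p(85)=30167357, p(86)=34262962, p(87)=38887673, p(88)=44108109, p(89)=49995925, p(90)=56634173, p(91)=64112359, p(92)=72533807, p(93)=82010177, p(94)=92669720, p(95)=104651419, p(96)=118114304, p(97)=133230930, p(98)=150198136, p(99)=169229875, p(100)=190569292, p(101)=214481126, p(102)=241265379, p(103)=271248950, p(104)=304801365, p(105)=342325709, p(106)=384276336, p(107)=431149389, p(108)=483502844, p(109)=541946240, p(110)=607163746.
Final step: p(111) = p(110) + p(109) - p(106) - p(104) + p(99) + p(96) - p(89) - p(85) + p(76) + p(71) - p(60) - p(54) + p(41) + p(34) - p(19) - p(11)
= 607163746 + 541946240 - 384276336 - 304801365 + 169229875 + 118114304 - 49995925 - 30167357 + 9289091 + 4697205 - 966467 - 386155 + 44583 + 12310 - 490 - 56
= 679903203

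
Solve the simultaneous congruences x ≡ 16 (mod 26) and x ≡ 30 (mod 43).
718

Using Chinese Remainder Theorem:
M = 26 × 43 = 1118
M1 = 43, M2 = 26
y1 = 43^(-1) mod 26 = 23
y2 = 26^(-1) mod 43 = 5
x = (16×43×23 + 30×26×5) mod 1118 = 718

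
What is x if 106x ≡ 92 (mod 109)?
x ≡ 42 (mod 109)

gcd(106, 109) = 1, which divides 92, so solutions exist.
Find 106^(-1) mod 109 by the extended Euclidean algorithm:
109 = 1 × 106 + 3  ⟹  3 = (1)·109 + (-1)·106
106 = 35 × 3 + 1  ⟹  1 = (-35)·109 + (36)·106
So (36)·106 ≡ 1 (mod 109), i.e. 106^(-1) ≡ 36 (mod 109).
x ≡ 36 × 92 = 3312 ≡ 42 (mod 109).
Check: 106 × 42 = 4452 ≡ 92 (mod 109).
Unique solution: x ≡ 42 (mod 109)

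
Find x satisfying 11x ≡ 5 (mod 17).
x ≡ 2 (mod 17)

gcd(11, 17) = 1, which divides 5, so solutions exist.
Find 11^(-1) mod 17 by the extended Euclidean algorithm:
17 = 1 × 11 + 6  ⟹  6 = (1)·17 + (-1)·11
11 = 1 × 6 + 5  ⟹  5 = (-1)·17 + (2)·11
6 = 1 × 5 + 1  ⟹  1 = (2)·17 + (-3)·11
So (-3)·11 ≡ 1 (mod 17), i.e. 11^(-1) ≡ -3 ≡ 14 (mod 17).
x ≡ 14 × 5 = 70 ≡ 2 (mod 17).
Check: 11 × 2 = 22 ≡ 5 (mod 17).
Unique solution: x ≡ 2 (mod 17)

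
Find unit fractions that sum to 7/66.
1/10 + 1/165

Greedy algorithm:
7/66: ceiling(66/7) = 10, use 1/10
1/165: ceiling(165/1) = 165, use 1/165
Result: 7/66 = 1/10 + 1/165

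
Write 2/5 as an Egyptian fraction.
1/3 + 1/15

Greedy algorithm:
2/5: ceiling(5/2) = 3, use 1/3
1/15: ceiling(15/1) = 15, use 1/15
Result: 2/5 = 1/3 + 1/15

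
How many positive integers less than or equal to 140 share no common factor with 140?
48

140 = 2^2 × 5 × 7
φ(n) = n × ∏(1 - 1/p) for each prime p dividing n
φ(140) = 140 × (1 - 1/2) × (1 - 1/5) × (1 - 1/7) = 48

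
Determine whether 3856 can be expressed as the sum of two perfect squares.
16² + 60² (a=16, b=60)

Factorization: 3856 = 2^4 × 241
By Fermat: n is sum of two squares iff every prime p ≡ 3 (mod 4) appears to even power.
All primes ≡ 3 (mod 4) appear to even power.
Search a = 0, 1, 2, … for 3856 - a² a perfect square: first hit at a = 16: 3856 - 256 = 3600 = 60².
3856 = 16² + 60² = 256 + 3600 ✓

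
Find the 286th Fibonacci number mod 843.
8

Matrix identity: Q^n = [[F_(n+1), F_n], [F_n, F_(n-1)]] with Q = [[1,1],[1,0]].
n = 286 = 100011110₂. Square-and-multiply, entries mod 843:
Q^1 = [[1,1],[1,0]]
Q^2 = (Q^1)² = [[2,1],[1,1]]
Q^4 = (Q^2)² = [[5,3],[3,2]]
Q^8 = (Q^4)² = [[34,21],[21,13]]
Q^17 = (Q^8)²·Q = [[55,754],[754,144]]
Q^35 = (Q^17)²·Q = [[822,830],[830,835]]
Q^71 = (Q^35)²·Q = [[144,610],[610,377]]
Q^143 = (Q^71)²·Q = [[840,841],[841,842]]
Q^286 = (Q^143)² = [[13,8],[8,5]]
F_286 mod 843 = Q^286[0][1] = 8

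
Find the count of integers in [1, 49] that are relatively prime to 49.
42

49 = 7^2
φ(n) = n × ∏(1 - 1/p) for each prime p dividing n
φ(49) = 49 × (1 - 1/7) = 42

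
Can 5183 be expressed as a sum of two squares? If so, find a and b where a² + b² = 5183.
Not possible

Factorization: 5183 = 71 × 73
By Fermat: n is sum of two squares iff every prime p ≡ 3 (mod 4) appears to even power.
Prime(s) ≡ 3 (mod 4) with odd exponent: [(71, 1)]
Therefore 5183 cannot be expressed as a² + b².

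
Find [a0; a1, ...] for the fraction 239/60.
[3; 1, 59]

Euclidean algorithm steps:
239 = 3 × 60 + 59
60 = 1 × 59 + 1
59 = 59 × 1 + 0
Continued fraction: [3; 1, 59]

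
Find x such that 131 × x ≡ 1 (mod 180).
11

gcd(131, 180) = 1, so the inverse exists.
Extended Euclidean algorithm on (180, 131):
180 = 1 × 131 + 49  ⟹  49 = (1)·180 + (-1)·131
131 = 2 × 49 + 33  ⟹  33 = (-2)·180 + (3)·131
49 = 1 × 33 + 16  ⟹  16 = (3)·180 + (-4)·131
33 = 2 × 16 + 1  ⟹  1 = (-8)·180 + (11)·131
So (11)·131 ≡ 1 (mod 180), i.e. 131^(-1) ≡ 11 (mod 180).
Check: 131 × 11 = 1441 ≡ 1 (mod 180)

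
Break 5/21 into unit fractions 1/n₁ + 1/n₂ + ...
1/5 + 1/27 + 1/945

Greedy algorithm:
5/21: ceiling(21/5) = 5, use 1/5
4/105: ceiling(105/4) = 27, use 1/27
1/945: ceiling(945/1) = 945, use 1/945
Result: 5/21 = 1/5 + 1/27 + 1/945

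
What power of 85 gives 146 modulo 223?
160

Baby-step giant-step with step n = ⌈√223⌉ = 15.
Baby steps 85^j mod 223 (j:value) for j=0..14: 0:1, 1:85, 2:89, 3:206, 4:116, 5:48, 6:66, 7:35, 8:76, 9:216, 10:74, 11:46, 12:119, 13:80, 14:110.
Giant-step multiplier: 85^(-15) ≡ 85^(222-15) = 85^207 ≡ 209 (mod 223).
Giant steps γ_i = 146·209^i mod 223: γ_0=146, γ_1=186, γ_2=72, γ_3=107, γ_4=63, γ_5=10, γ_6=83, γ_7=176, γ_8=212, γ_9=154, γ_10=74 (in table at j=10).
x = i·n + j = 10·15 + 10 = 160.
Check: 85^160 ≡ 146 (mod 223).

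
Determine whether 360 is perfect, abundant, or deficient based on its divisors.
abundant

Proper divisors of 360: sum = 1 + 2 + 3 + 4 + 5 + 6 + 8 + 9 + ... + 72 + 90 + 120 + 180 (23 divisors) = 810
Since 810 > 360, 360 is abundant.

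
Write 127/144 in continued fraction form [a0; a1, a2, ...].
[0; 1, 7, 2, 8]

Euclidean algorithm steps:
127 = 0 × 144 + 127
144 = 1 × 127 + 17
127 = 7 × 17 + 8
17 = 2 × 8 + 1
8 = 8 × 1 + 0
Continued fraction: [0; 1, 7, 2, 8]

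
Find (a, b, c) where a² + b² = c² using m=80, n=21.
(5959, 3360, 6841)

Euclid's formula: a = m² - n², b = 2mn, c = m² + n²
m = 80, n = 21
a = 80² - 21² = 6400 - 441 = 5959
b = 2 × 80 × 21 = 3360
c = 80² + 21² = 6400 + 441 = 6841
Verification: 5959² + 3360² = 35509681 + 11289600 = 46799281 = 6841² ✓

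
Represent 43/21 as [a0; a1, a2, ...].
[2; 21]

Euclidean algorithm steps:
43 = 2 × 21 + 1
21 = 21 × 1 + 0
Continued fraction: [2; 21]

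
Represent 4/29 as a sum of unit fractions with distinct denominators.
1/8 + 1/78 + 1/9048

Greedy algorithm:
4/29: ceiling(29/4) = 8, use 1/8
3/232: ceiling(232/3) = 78, use 1/78
1/9048: ceiling(9048/1) = 9048, use 1/9048
Result: 4/29 = 1/8 + 1/78 + 1/9048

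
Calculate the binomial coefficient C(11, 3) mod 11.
0

Using Lucas' theorem:
Write n=11 and k=3 in base 11:
n in base 11: [1, 0]
k in base 11: [0, 3]
C(11,3) mod 11 = ∏ C(n_i, k_i) mod 11
Digit binomials (mod 11): C(1,0) = 1; C(0,3) = 0 (k_i > n_i)
Product: 1 × 0 = 0 ≡ 0 (mod 11)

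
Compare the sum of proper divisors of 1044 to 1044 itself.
abundant

Proper divisors of 1044: sum = 1 + 2 + 3 + 4 + 6 + 9 + 12 + 18 + ... + 174 + 261 + 348 + 522 (17 divisors) = 1686
Since 1686 > 1044, 1044 is abundant.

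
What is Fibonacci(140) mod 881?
836

Matrix identity: Q^n = [[F_(n+1), F_n], [F_n, F_(n-1)]] with Q = [[1,1],[1,0]].
n = 140 = 10001100₂. Square-and-multiply, entries mod 881:
Q^1 = [[1,1],[1,0]]
Q^2 = (Q^1)² = [[2,1],[1,1]]
Q^4 = (Q^2)² = [[5,3],[3,2]]
Q^8 = (Q^4)² = [[34,21],[21,13]]
Q^17 = (Q^8)²·Q = [[822,716],[716,106]]
Q^35 = (Q^17)²·Q = [[45,752],[752,174]]
Q^70 = (Q^35)² = [[165,822],[822,224]]
Q^140 = (Q^70)² = [[752,836],[836,797]]
F_140 mod 881 = Q^140[0][1] = 836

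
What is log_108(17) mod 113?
79

Baby-step giant-step with step n = ⌈√113⌉ = 11.
Baby steps 108^j mod 113 (j:value) for j=0..10: 0:1, 1:108, 2:25, 3:101, 4:60, 5:39, 6:31, 7:71, 8:97, 9:80, 10:52.
Giant-step multiplier: 108^(-11) ≡ 108^(112-11) = 108^101 ≡ 103 (mod 113).
Giant steps γ_i = 17·103^i mod 113: γ_0=17, γ_1=56, γ_2=5, γ_3=63, γ_4=48, γ_5=85, γ_6=54, γ_7=25 (in table at j=2).
x = i·n + j = 7·11 + 2 = 79.
Check: 108^79 ≡ 17 (mod 113).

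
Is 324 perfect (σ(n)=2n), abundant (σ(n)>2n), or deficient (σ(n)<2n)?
abundant

Proper divisors of 324: sum = 1 + 2 + 3 + 4 + 6 + 9 + 12 + 18 + 27 + 36 + 54 + 81 + 108 + 162 = 523
Since 523 > 324, 324 is abundant.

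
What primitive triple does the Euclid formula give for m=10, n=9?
(19, 180, 181)

Euclid's formula: a = m² - n², b = 2mn, c = m² + n²
m = 10, n = 9
a = 10² - 9² = 100 - 81 = 19
b = 2 × 10 × 9 = 180
c = 10² + 9² = 100 + 81 = 181
Verification: 19² + 180² = 361 + 32400 = 32761 = 181² ✓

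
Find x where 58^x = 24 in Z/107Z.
105

Baby-step giant-step with step n = ⌈√107⌉ = 11.
Baby steps 58^j mod 107 (j:value) for j=0..10: 0:1, 1:58, 2:47, 3:51, 4:69, 5:43, 6:33, 7:95, 8:53, 9:78, 10:30.
Giant-step multiplier: 58^(-11) ≡ 58^(106-11) = 58^95 ≡ 65 (mod 107).
Giant steps γ_i = 24·65^i mod 107: γ_0=24, γ_1=62, γ_2=71, γ_3=14, γ_4=54, γ_5=86, γ_6=26, γ_7=85, γ_8=68, γ_9=33 (in table at j=6).
x = i·n + j = 9·11 + 6 = 105.
Check: 58^105 ≡ 24 (mod 107).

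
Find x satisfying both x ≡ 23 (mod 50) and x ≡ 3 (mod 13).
523

Using Chinese Remainder Theorem:
M = 50 × 13 = 650
M1 = 13, M2 = 50
y1 = 13^(-1) mod 50 = 27
y2 = 50^(-1) mod 13 = 6
x = (23×13×27 + 3×50×6) mod 650 = 523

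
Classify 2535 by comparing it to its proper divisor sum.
deficient

Proper divisors of 2535: sum = 1 + 3 + 5 + 13 + 15 + 39 + 65 + 169 + 195 + 507 + 845 = 1857
Since 1857 < 2535, 2535 is deficient.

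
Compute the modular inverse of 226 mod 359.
332

gcd(226, 359) = 1, so the inverse exists.
Extended Euclidean algorithm on (359, 226):
359 = 1 × 226 + 133  ⟹  133 = (1)·359 + (-1)·226
226 = 1 × 133 + 93  ⟹  93 = (-1)·359 + (2)·226
133 = 1 × 93 + 40  ⟹  40 = (2)·359 + (-3)·226
93 = 2 × 40 + 13  ⟹  13 = (-5)·359 + (8)·226
40 = 3 × 13 + 1  ⟹  1 = (17)·359 + (-27)·226
So (-27)·226 ≡ 1 (mod 359), i.e. 226^(-1) ≡ -27 ≡ 332 (mod 359).
Check: 226 × 332 = 75032 ≡ 1 (mod 359)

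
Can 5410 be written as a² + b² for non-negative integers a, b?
9² + 73² (a=9, b=73)

Factorization: 5410 = 2 × 5 × 541
By Fermat: n is sum of two squares iff every prime p ≡ 3 (mod 4) appears to even power.
All primes ≡ 3 (mod 4) appear to even power.
Search a = 0, 1, 2, … for 5410 - a² a perfect square: first hit at a = 9: 5410 - 81 = 5329 = 73².
5410 = 9² + 73² = 81 + 5329 ✓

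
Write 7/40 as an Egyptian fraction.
1/6 + 1/120

Greedy algorithm:
7/40: ceiling(40/7) = 6, use 1/6
1/120: ceiling(120/1) = 120, use 1/120
Result: 7/40 = 1/6 + 1/120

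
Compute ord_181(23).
180

181 is prime, so ord(23) divides φ(181) = 180.
Divisors of 180: 1, 2, 3, 4, 5, 6, 9, 10, 12, 15, 18, 20, 30, 36, 45, 60, 90, 180.
Repeated squaring: 23^1 ≡ 23, 23^2 ≡ 167, 23^4 ≡ 15, 23^8 ≡ 44, 23^16 ≡ 126, 23^32 ≡ 129, 23^64 ≡ 170, 23^128 ≡ 121 (mod 181).
Test 23^d mod 181 for each divisor d in increasing order:
23^1 ≡ 23
23^2 ≡ 167
23^3 = 23^2·23^1 ≡ 40
23^4 ≡ 15
23^5 = 23^4·23^1 ≡ 164
23^6 = 23^4·23^2 ≡ 152
23^9 = 23^8·23^1 ≡ 107
23^10 = 23^8·23^2 ≡ 108
23^12 = 23^8·23^4 ≡ 117
23^15 = 23^8·23^4·23^2·23^1 ≡ 155
23^18 = 23^16·23^2 ≡ 46
23^20 = 23^16·23^4 ≡ 80
23^30 = 23^16·23^8·23^4·23^2 ≡ 133
23^36 = 23^32·23^4 ≡ 125
23^45 = 23^32·23^8·23^4·23^1 ≡ 162
23^60 = 23^32·23^16·23^8·23^4 ≡ 132
23^90 = 23^64·23^16·23^8·23^2 ≡ 180
23^180 = 23^128·23^32·23^16·23^4 ≡ 1  ← first divisor giving 1
The order is 180.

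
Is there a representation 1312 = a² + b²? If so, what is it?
4² + 36² (a=4, b=36)

Factorization: 1312 = 2^5 × 41
By Fermat: n is sum of two squares iff every prime p ≡ 3 (mod 4) appears to even power.
All primes ≡ 3 (mod 4) appear to even power.
Search a = 0, 1, 2, … for 1312 - a² a perfect square: first hit at a = 4: 1312 - 16 = 1296 = 36².
1312 = 4² + 36² = 16 + 1296 ✓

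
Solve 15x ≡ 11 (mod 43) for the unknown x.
x ≡ 38 (mod 43)

gcd(15, 43) = 1, which divides 11, so solutions exist.
Find 15^(-1) mod 43 by the extended Euclidean algorithm:
43 = 2 × 15 + 13  ⟹  13 = (1)·43 + (-2)·15
15 = 1 × 13 + 2  ⟹  2 = (-1)·43 + (3)·15
13 = 6 × 2 + 1  ⟹  1 = (7)·43 + (-20)·15
So (-20)·15 ≡ 1 (mod 43), i.e. 15^(-1) ≡ -20 ≡ 23 (mod 43).
x ≡ 23 × 11 = 253 ≡ 38 (mod 43).
Check: 15 × 38 = 570 ≡ 11 (mod 43).
Unique solution: x ≡ 38 (mod 43)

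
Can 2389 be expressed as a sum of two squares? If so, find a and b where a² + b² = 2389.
25² + 42² (a=25, b=42)

Factorization: 2389 = 2389
By Fermat: n is sum of two squares iff every prime p ≡ 3 (mod 4) appears to even power.
All primes ≡ 3 (mod 4) appear to even power.
Search a = 0, 1, 2, … for 2389 - a² a perfect square: first hit at a = 25: 2389 - 625 = 1764 = 42².
2389 = 25² + 42² = 625 + 1764 ✓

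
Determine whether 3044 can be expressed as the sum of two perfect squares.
38² + 40² (a=38, b=40)

Factorization: 3044 = 2^2 × 761
By Fermat: n is sum of two squares iff every prime p ≡ 3 (mod 4) appears to even power.
All primes ≡ 3 (mod 4) appear to even power.
Search a = 0, 1, 2, … for 3044 - a² a perfect square: first hit at a = 38: 3044 - 1444 = 1600 = 40².
3044 = 38² + 40² = 1444 + 1600 ✓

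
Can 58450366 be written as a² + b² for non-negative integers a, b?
Not possible

Factorization: 58450366 = 2 × 13 × 131^3
By Fermat: n is sum of two squares iff every prime p ≡ 3 (mod 4) appears to even power.
Prime(s) ≡ 3 (mod 4) with odd exponent: [(131, 3)]
Therefore 58450366 cannot be expressed as a² + b².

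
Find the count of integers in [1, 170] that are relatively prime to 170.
64

170 = 2 × 5 × 17
φ(n) = n × ∏(1 - 1/p) for each prime p dividing n
φ(170) = 170 × (1 - 1/2) × (1 - 1/5) × (1 - 1/17) = 64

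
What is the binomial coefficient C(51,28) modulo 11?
9

Using Lucas' theorem:
Write n=51 and k=28 in base 11:
n in base 11: [4, 7]
k in base 11: [2, 6]
C(51,28) mod 11 = ∏ C(n_i, k_i) mod 11
Digit binomials (mod 11): C(4,2) = 6; C(7,6) = 7
Product: 6 × 7 = 42 ≡ 9 (mod 11)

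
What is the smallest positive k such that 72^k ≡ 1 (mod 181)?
36

181 is prime, so ord(72) divides φ(181) = 180.
Divisors of 180: 1, 2, 3, 4, 5, 6, 9, 10, 12, 15, 18, 20, 30, 36, 45, 60, 90, 180.
Repeated squaring: 72^1 ≡ 72, 72^2 ≡ 116, 72^4 ≡ 62, 72^8 ≡ 43, 72^16 ≡ 39, 72^32 ≡ 73, 72^64 ≡ 80, 72^128 ≡ 65 (mod 181).
Test 72^d mod 181 for each divisor d in increasing order:
72^1 ≡ 72
72^2 ≡ 116
72^3 = 72^2·72^1 ≡ 26
72^4 ≡ 62
72^5 = 72^4·72^1 ≡ 120
72^6 = 72^4·72^2 ≡ 133
72^9 = 72^8·72^1 ≡ 19
72^10 = 72^8·72^2 ≡ 101
72^12 = 72^8·72^4 ≡ 132
72^15 = 72^8·72^4·72^2·72^1 ≡ 174
72^18 = 72^16·72^2 ≡ 180
72^20 = 72^16·72^4 ≡ 65
72^30 = 72^16·72^8·72^4·72^2 ≡ 49
72^36 = 72^32·72^4 ≡ 1  ← first divisor giving 1
The order is 36.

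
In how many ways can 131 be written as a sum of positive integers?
5964539504

p(n) counts ways to write n as a sum of positive integers (order ignored).
Euler's pentagonal recurrence: p(k) = p(k-1) + p(k-2) - p(k-5) - p(k-7) + p(k-12) + p(k-15) - ... (offsets j(3j∓1)/2, signs ++--, p(0)=1, p(<0)=0).
DP table for k = 0..130: p(0)=1, p(1)=1, p(2)=2, p(3)=3, p(4)=5, p(5)=7, p(6)=11, p(7)=15, p(8)=22, p(9)=30, p(10)=42, p(11)=56, p(12)=77, p(13)=101, p(14)=135, p(15)=176, p(16)=231, p(17)=297, p(18)=385, p(19)=490, p(20)=627, p(21)=792, p(22)=1002, p(23)=1255, p(24)=1575, p(25)=1958, p(26)=2436, p(27)=3010, p(28)=3718, p(29)=4565, p(30)=5604, p(31)=6842, p(32)=8349, p(33)=10143, p(34)=12310, p(35)=14883, p(36)=17977, p(37)=21637, p(38)=26015, p(39)=31185, p(40)=37338, p(41)=44583, p(42)=53174, p(43)=63261, p(44)=75175, p(45)=89134, p(46)=105558, p(47)=124754, p(48)=147273, p(49)=173525, p(50)=204226, p(51)=239943, p(52)=281589, p(53)=329931, p(54)=386155, p(55)=451276, p(56)=526823, p(57)=614154, p(58)=715220, p(59)=831820, p(60)=966467, p(61)=1121505, p(62)=1300156, p(63)=1505499, p(64)=1741630, p(65)=2012558, p(66)=2323520, p(67)=2679689, p(68)=3087735, p(69)=3554345, p(70)=4087968, p(71)=4697205, p(72)=5392783, p(73)=6185689, p(74)=7089500, p(75)=8118264, p(76)=9289091, p(77)=10619863, p(78)=12132164, p(79)=13848650, p(80)=15796476, p(81)=18004327, p(82)=20506255, p(83)=23338469, p(84)=26543660, p(85)=30167357, p(86)=34262962, p(87)=38887673, p(88)=44108109, p(89)=49995925, p(90)=56634173, p(91)=64112359, p(92)=72533807, p(93)=82010177, p(94)=92669720, p(95)=104651419, p(96)=118114304, p(97)=133230930, p(98)=150198136, p(99)=169229875, p(100)=190569292, p(101)=214481126, p(102)=241265379, p(103)=271248950, p(104)=304801365, p(105)=342325709, p(106)=384276336, p(107)=431149389, p(108)=483502844, p(109)=541946240, p(110)=607163746, p(111)=679903203, p(112)=761002156, p(113)=851376628, p(114)=952050665, p(115)=1064144451, p(116)=1188908248, p(117)=1327710076, p(118)=1482074143, p(119)=1653668665, p(120)=1844349560, p(121)=2056148051, p(122)=2291320912, p(123)=2552338241, p(124)=2841940500, p(125)=3163127352, p(126)=3519222692, p(127)=3913864295, p(128)=4351078600, p(129)=4835271870, p(130)=5371315400.
Final step: p(131) = p(130) + p(129) - p(126) - p(124) + p(119) + p(116) - p(109) - p(105) + p(96) + p(91) - p(80) - p(74) + p(61) + p(54) - p(39) - p(31) + p(14) + p(5)
= 5371315400 + 4835271870 - 3519222692 - 2841940500 + 1653668665 + 1188908248 - 541946240 - 342325709 + 118114304 + 64112359 - 15796476 - 7089500 + 1121505 + 386155 - 31185 - 6842 + 135 + 7
= 5964539504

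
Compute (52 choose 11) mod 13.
0

Using Lucas' theorem:
Write n=52 and k=11 in base 13:
n in base 13: [4, 0]
k in base 13: [0, 11]
C(52,11) mod 13 = ∏ C(n_i, k_i) mod 13
Digit binomials (mod 13): C(4,0) = 1; C(0,11) = 0 (k_i > n_i)
Product: 1 × 0 = 0 ≡ 0 (mod 13)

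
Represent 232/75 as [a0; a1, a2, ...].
[3; 10, 1, 2, 2]

Euclidean algorithm steps:
232 = 3 × 75 + 7
75 = 10 × 7 + 5
7 = 1 × 5 + 2
5 = 2 × 2 + 1
2 = 2 × 1 + 0
Continued fraction: [3; 10, 1, 2, 2]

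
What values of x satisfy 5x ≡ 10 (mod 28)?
x ≡ 2 (mod 28)

gcd(5, 28) = 1, which divides 10, so solutions exist.
Find 5^(-1) mod 28 by the extended Euclidean algorithm:
28 = 5 × 5 + 3  ⟹  3 = (1)·28 + (-5)·5
5 = 1 × 3 + 2  ⟹  2 = (-1)·28 + (6)·5
3 = 1 × 2 + 1  ⟹  1 = (2)·28 + (-11)·5
So (-11)·5 ≡ 1 (mod 28), i.e. 5^(-1) ≡ -11 ≡ 17 (mod 28).
x ≡ 17 × 10 = 170 ≡ 2 (mod 28).
Check: 5 × 2 = 10 ≡ 10 (mod 28).
Unique solution: x ≡ 2 (mod 28)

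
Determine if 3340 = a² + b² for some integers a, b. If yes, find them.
Not possible

Factorization: 3340 = 2^2 × 5 × 167
By Fermat: n is sum of two squares iff every prime p ≡ 3 (mod 4) appears to even power.
Prime(s) ≡ 3 (mod 4) with odd exponent: [(167, 1)]
Therefore 3340 cannot be expressed as a² + b².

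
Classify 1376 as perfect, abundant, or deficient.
abundant

Proper divisors of 1376: sum = 1 + 2 + 4 + 8 + 16 + 32 + 43 + 86 + 172 + 344 + 688 = 1396
Since 1396 > 1376, 1376 is abundant.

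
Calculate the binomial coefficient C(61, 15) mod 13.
1

Using Lucas' theorem:
Write n=61 and k=15 in base 13:
n in base 13: [4, 9]
k in base 13: [1, 2]
C(61,15) mod 13 = ∏ C(n_i, k_i) mod 13
Digit binomials (mod 13): C(4,1) = 4; C(9,2) = 36 ≡ 10
Product: 4 × 10 = 40 ≡ 1 (mod 13)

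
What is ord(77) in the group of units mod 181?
180

181 is prime, so ord(77) divides φ(181) = 180.
Divisors of 180: 1, 2, 3, 4, 5, 6, 9, 10, 12, 15, 18, 20, 30, 36, 45, 60, 90, 180.
Repeated squaring: 77^1 ≡ 77, 77^2 ≡ 137, 77^4 ≡ 126, 77^8 ≡ 129, 77^16 ≡ 170, 77^32 ≡ 121, 77^64 ≡ 161, 77^128 ≡ 38 (mod 181).
Test 77^d mod 181 for each divisor d in increasing order:
77^1 ≡ 77
77^2 ≡ 137
77^3 = 77^2·77^1 ≡ 51
77^4 ≡ 126
77^5 = 77^4·77^1 ≡ 109
77^6 = 77^4·77^2 ≡ 67
77^9 = 77^8·77^1 ≡ 159
77^10 = 77^8·77^2 ≡ 116
77^12 = 77^8·77^4 ≡ 145
77^15 = 77^8·77^4·77^2·77^1 ≡ 155
77^18 = 77^16·77^2 ≡ 122
77^20 = 77^16·77^4 ≡ 62
77^30 = 77^16·77^8·77^4·77^2 ≡ 133
77^36 = 77^32·77^4 ≡ 42
77^45 = 77^32·77^8·77^4·77^1 ≡ 162
77^60 = 77^32·77^16·77^8·77^4 ≡ 132
77^90 = 77^64·77^16·77^8·77^2 ≡ 180
77^180 = 77^128·77^32·77^16·77^4 ≡ 1  ← first divisor giving 1
The order is 180.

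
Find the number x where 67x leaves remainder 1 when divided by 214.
115

gcd(67, 214) = 1, so the inverse exists.
Extended Euclidean algorithm on (214, 67):
214 = 3 × 67 + 13  ⟹  13 = (1)·214 + (-3)·67
67 = 5 × 13 + 2  ⟹  2 = (-5)·214 + (16)·67
13 = 6 × 2 + 1  ⟹  1 = (31)·214 + (-99)·67
So (-99)·67 ≡ 1 (mod 214), i.e. 67^(-1) ≡ -99 ≡ 115 (mod 214).
Check: 67 × 115 = 7705 ≡ 1 (mod 214)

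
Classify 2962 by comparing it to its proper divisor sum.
deficient

Proper divisors of 2962: sum = 1 + 2 + 1481 = 1484
Since 1484 < 2962, 2962 is deficient.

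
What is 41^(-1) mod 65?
46

gcd(41, 65) = 1, so the inverse exists.
Extended Euclidean algorithm on (65, 41):
65 = 1 × 41 + 24  ⟹  24 = (1)·65 + (-1)·41
41 = 1 × 24 + 17  ⟹  17 = (-1)·65 + (2)·41
24 = 1 × 17 + 7  ⟹  7 = (2)·65 + (-3)·41
17 = 2 × 7 + 3  ⟹  3 = (-5)·65 + (8)·41
7 = 2 × 3 + 1  ⟹  1 = (12)·65 + (-19)·41
So (-19)·41 ≡ 1 (mod 65), i.e. 41^(-1) ≡ -19 ≡ 46 (mod 65).
Check: 41 × 46 = 1886 ≡ 1 (mod 65)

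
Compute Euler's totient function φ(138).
44

138 = 2 × 3 × 23
φ(n) = n × ∏(1 - 1/p) for each prime p dividing n
φ(138) = 138 × (1 - 1/2) × (1 - 1/3) × (1 - 1/23) = 44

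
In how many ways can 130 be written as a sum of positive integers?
5371315400

p(n) counts ways to write n as a sum of positive integers (order ignored).
Euler's pentagonal recurrence: p(k) = p(k-1) + p(k-2) - p(k-5) - p(k-7) + p(k-12) + p(k-15) - ... (offsets j(3j∓1)/2, signs ++--, p(0)=1, p(<0)=0).
DP table for k = 0..129: p(0)=1, p(1)=1, p(2)=2, p(3)=3, p(4)=5, p(5)=7, p(6)=11, p(7)=15, p(8)=22, p(9)=30, p(10)=42, p(11)=56, p(12)=77, p(13)=101, p(14)=135, p(15)=176, p(16)=231, p(17)=297, p(18)=385, p(19)=490, p(20)=627, p(21)=792, p(22)=1002, p(23)=1255, p(24)=1575, p(25)=1958, p(26)=2436, p(27)=3010, p(28)=3718, p(29)=4565, p(30)=5604, p(31)=6842, p(32)=8349, p(33)=10143, p(34)=12310, p(35)=14883, p(36)=17977, p(37)=21637, p(38)=26015, p(39)=31185, p(40)=37338, p(41)=44583, p(42)=53174, p(43)=63261, p(44)=75175, p(45)=89134, p(46)=105558, p(47)=124754, p(48)=147273, p(49)=173525, p(50)=204226, p(51)=239943, p(52)=281589, p(53)=329931, p(54)=386155, p(55)=451276, p(56)=526823, p(57)=614154, p(58)=715220, p(59)=831820, p(60)=966467, p(61)=1121505, p(62)=1300156, p(63)=1505499, p(64)=1741630, p(65)=2012558, p(66)=2323520, p(67)=2679689, p(68)=3087735, p(69)=3554345, p(70)=4087968, p(71)=4697205, p(72)=5392783, p(73)=6185689, p(74)=7089500, p(75)=8118264, p(76)=9289091, p(77)=10619863, p(78)=12132164, p(79)=13848650, p(80)=15796476, p(81)=18004327, p(82)=20506255, p(83)=23338469, p(84)=26543660, p(85)=30167357, p(86)=34262962, p(87)=38887673, p(88)=44108109, p(89)=49995925, p(90)=56634173, p(91)=64112359, p(92)=72533807, p(93)=82010177, p(94)=92669720, p(95)=104651419, p(96)=118114304, p(97)=133230930, p(98)=150198136, p(99)=169229875, p(100)=190569292, p(101)=214481126, p(102)=241265379, p(103)=271248950, p(104)=304801365, p(105)=342325709, p(106)=384276336, p(107)=431149389, p(108)=483502844, p(109)=541946240, p(110)=607163746, p(111)=679903203, p(112)=761002156, p(113)=851376628, p(114)=952050665, p(115)=1064144451, p(116)=1188908248, p(117)=1327710076, p(118)=1482074143, p(119)=1653668665, p(120)=1844349560, p(121)=2056148051, p(122)=2291320912, p(123)=2552338241, p(124)=2841940500, p(125)=3163127352, p(126)=3519222692, p(127)=3913864295, p(128)=4351078600, p(129)=4835271870.
Final step: p(130) = p(129) + p(128) - p(125) - p(123) + p(118) + p(115) - p(108) - p(104) + p(95) + p(90) - p(79) - p(73) + p(60) + p(53) - p(38) - p(30) + p(13) + p(4)
= 4835271870 + 4351078600 - 3163127352 - 2552338241 + 1482074143 + 1064144451 - 483502844 - 304801365 + 104651419 + 56634173 - 13848650 - 6185689 + 966467 + 329931 - 26015 - 5604 + 101 + 5
= 5371315400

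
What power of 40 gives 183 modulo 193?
5

Baby-step giant-step with step n = ⌈√193⌉ = 14.
Baby steps 40^j mod 193 (j:value) for j=0..13: 0:1, 1:40, 2:56, 3:117, 4:48, 5:183, 6:179, 7:19, 8:181, 9:99, 10:100, 11:140, 12:3, 13:120.
h = 183 is already in the table at j=5, so x = 5.
Check: 40^5 ≡ 183 (mod 193).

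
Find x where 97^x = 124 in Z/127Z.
76

Baby-step giant-step with step n = ⌈√127⌉ = 12.
Baby steps 97^j mod 127 (j:value) for j=0..11: 0:1, 1:97, 2:11, 3:51, 4:121, 5:53, 6:61, 7:75, 8:36, 9:63, 10:15, 11:58.
Giant-step multiplier: 97^(-12) ≡ 97^(126-12) = 97^114 ≡ 117 (mod 127).
Giant steps γ_i = 124·117^i mod 127: γ_0=124, γ_1=30, γ_2=81, γ_3=79, γ_4=99, γ_5=26, γ_6=121 (in table at j=4).
x = i·n + j = 6·12 + 4 = 76.
Check: 97^76 ≡ 124 (mod 127).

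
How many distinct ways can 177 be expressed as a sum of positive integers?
522115831195

p(n) counts ways to write n as a sum of positive integers (order ignored).
Euler's pentagonal recurrence: p(k) = p(k-1) + p(k-2) - p(k-5) - p(k-7) + p(k-12) + p(k-15) - ... (offsets j(3j∓1)/2, signs ++--, p(0)=1, p(<0)=0).
DP table for k = 0..176: p(0)=1, p(1)=1, p(2)=2, p(3)=3, p(4)=5, p(5)=7, p(6)=11, p(7)=15, p(8)=22, p(9)=30, p(10)=42, p(11)=56, p(12)=77, p(13)=101, p(14)=135, p(15)=176, p(16)=231, p(17)=297, p(18)=385, p(19)=490, p(20)=627, p(21)=792, p(22)=1002, p(23)=1255, p(24)=1575, p(25)=1958, p(26)=2436, p(27)=3010, p(28)=3718, p(29)=4565, p(30)=5604, p(31)=6842, p(32)=8349, p(33)=10143, p(34)=12310, p(35)=14883, p(36)=17977, p(37)=21637, p(38)=26015, p(39)=31185, p(40)=37338, p(41)=44583, p(42)=53174, p(43)=63261, p(44)=75175, p(45)=89134, p(46)=105558, p(47)=124754, p(48)=147273, p(49)=173525, p(50)=204226, p(51)=239943, p(52)=281589, p(53)=329931, p(54)=386155, p(55)=451276, p(56)=526823, p(57)=614154, p(58)=715220, p(59)=831820, p(60)=966467, p(61)=1121505, p(62)=1300156, p(63)=1505499, p(64)=1741630, p(65)=2012558, p(66)=2323520, p(67)=2679689, p(68)=3087735, p(69)=3554345, p(70)=4087968, p(71)=4697205, p(72)=5392783, p(73)=6185689, p(74)=7089500, p(75)=8118264, p(76)=9289091, p(77)=10619863, p(78)=12132164, p(79)=13848650, p(80)=15796476, p(81)=18004327, p(82)=20506255, p(83)=23338469, p(84)=26543660, p(85)=30167357, p(86)=34262962, p(87)=38887673, p(88)=44108109, p(89)=49995925, p(90)=56634173, p(91)=64112359, p(92)=72533807, p(93)=82010177, p(94)=92669720, p(95)=104651419, p(96)=118114304, p(97)=133230930, p(98)=150198136, p(99)=169229875, p(100)=190569292, p(101)=214481126, p(102)=241265379, p(103)=271248950, p(104)=304801365, p(105)=342325709, p(106)=384276336, p(107)=431149389, p(108)=483502844, p(109)=541946240, p(110)=607163746, p(111)=679903203, p(112)=761002156, p(113)=851376628, p(114)=952050665, p(115)=1064144451, p(116)=1188908248, p(117)=1327710076, p(118)=1482074143, p(119)=1653668665, p(120)=1844349560, p(121)=2056148051, p(122)=2291320912, p(123)=2552338241, p(124)=2841940500, p(125)=3163127352, p(126)=3519222692, p(127)=3913864295, p(128)=4351078600, p(129)=4835271870, p(130)=5371315400, p(131)=5964539504, p(132)=6620830889, p(133)=7346629512, p(134)=8149040695, p(135)=9035836076, p(136)=10015581680, p(137)=11097645016, p(138)=12292341831, p(139)=13610949895, p(140)=15065878135, p(141)=16670689208, p(142)=18440293320, p(143)=20390982757, p(144)=22540654445, p(145)=24908858009, p(146)=27517052599, p(147)=30388671978, p(148)=33549419497, p(149)=37027355200, p(150)=40853235313, p(151)=45060624582, p(152)=49686288421, p(153)=54770336324, p(154)=60356673280, p(155)=66493182097, p(156)=73232243759, p(157)=80630964769, p(158)=88751778802, p(159)=97662728555, p(160)=107438159466, p(161)=118159068427, p(162)=129913904637, p(163)=142798995930, p(164)=156919475295, p(165)=172389800255, p(166)=189334822579, p(167)=207890420102, p(168)=228204732751, p(169)=250438925115, p(170)=274768617130, p(171)=301384802048, p(172)=330495499613, p(173)=362326859895, p(174)=397125074750, p(175)=435157697830, p(176)=476715857290.
Final step: p(177) = p(176) + p(175) - p(172) - p(170) + p(165) + p(162) - p(155) - p(151) + p(142) + p(137) - p(126) - p(120) + p(107) + p(100) - p(85) - p(77) + p(60) + p(51) - p(32) - p(22) + p(1)
= 476715857290 + 435157697830 - 330495499613 - 274768617130 + 172389800255 + 129913904637 - 66493182097 - 45060624582 + 18440293320 + 11097645016 - 3519222692 - 1844349560 + 431149389 + 190569292 - 30167357 - 10619863 + 966467 + 239943 - 8349 - 1002 + 1
= 522115831195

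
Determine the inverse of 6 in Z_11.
2

gcd(6, 11) = 1, so the inverse exists.
Extended Euclidean algorithm on (11, 6):
11 = 1 × 6 + 5  ⟹  5 = (1)·11 + (-1)·6
6 = 1 × 5 + 1  ⟹  1 = (-1)·11 + (2)·6
So (2)·6 ≡ 1 (mod 11), i.e. 6^(-1) ≡ 2 (mod 11).
Check: 6 × 2 = 12 ≡ 1 (mod 11)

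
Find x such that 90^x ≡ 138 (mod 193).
8

Baby-step giant-step with step n = ⌈√193⌉ = 14.
Baby steps 90^j mod 193 (j:value) for j=0..13: 0:1, 1:90, 2:187, 3:39, 4:36, 5:152, 6:170, 7:53, 8:138, 9:68, 10:137, 11:171, 12:143, 13:132.
h = 138 is already in the table at j=8, so x = 8.
Check: 90^8 ≡ 138 (mod 193).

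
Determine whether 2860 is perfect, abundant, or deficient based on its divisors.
abundant

Proper divisors of 2860: sum = 1 + 2 + 4 + 5 + 10 + 11 + 13 + 20 + ... + 286 + 572 + 715 + 1430 (23 divisors) = 4196
Since 4196 > 2860, 2860 is abundant.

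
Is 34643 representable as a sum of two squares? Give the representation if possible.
Not possible

Factorization: 34643 = 7^3 × 101
By Fermat: n is sum of two squares iff every prime p ≡ 3 (mod 4) appears to even power.
Prime(s) ≡ 3 (mod 4) with odd exponent: [(7, 3)]
Therefore 34643 cannot be expressed as a² + b².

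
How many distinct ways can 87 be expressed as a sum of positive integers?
38887673

p(n) counts ways to write n as a sum of positive integers (order ignored).
Euler's pentagonal recurrence: p(k) = p(k-1) + p(k-2) - p(k-5) - p(k-7) + p(k-12) + p(k-15) - ... (offsets j(3j∓1)/2, signs ++--, p(0)=1, p(<0)=0).
DP table for k = 0..86: p(0)=1, p(1)=1, p(2)=2, p(3)=3, p(4)=5, p(5)=7, p(6)=11, p(7)=15, p(8)=22, p(9)=30, p(10)=42, p(11)=56, p(12)=77, p(13)=101, p(14)=135, p(15)=176, p(16)=231, p(17)=297, p(18)=385, p(19)=490, p(20)=627, p(21)=792, p(22)=1002, p(23)=1255, p(24)=1575, p(25)=1958, p(26)=2436, p(27)=3010, p(28)=3718, p(29)=4565, p(30)=5604, p(31)=6842, p(32)=8349, p(33)=10143, p(34)=12310, p(35)=14883, p(36)=17977, p(37)=21637, p(38)=26015, p(39)=31185, p(40)=37338, p(41)=44583, p(42)=53174, p(43)=63261, p(44)=75175, p(45)=89134, p(46)=105558, p(47)=124754, p(48)=147273, p(49)=173525, p(50)=204226, p(51)=239943, p(52)=281589, p(53)=329931, p(54)=386155, p(55)=451276, p(56)=526823, p(57)=614154, p(58)=715220, p(59)=831820, p(60)=966467, p(61)=1121505, p(62)=1300156, p(63)=1505499, p(64)=1741630, p(65)=2012558, p(66)=2323520, p(67)=2679689, p(68)=3087735, p(69)=3554345, p(70)=4087968, p(71)=4697205, p(72)=5392783, p(73)=6185689, p(74)=7089500, p(75)=8118264, p(76)=9289091, p(77)=10619863, p(78)=12132164, p(79)=13848650, p(80)=15796476, p(81)=18004327, p(82)=20506255, p(83)=23338469, p(84)=26543660, p(85)=30167357, p(86)=34262962.
Final step: p(87) = p(86) + p(85) - p(82) - p(80) + p(75) + p(72) - p(65) - p(61) + p(52) + p(47) - p(36) - p(30) + p(17) + p(10)
= 34262962 + 30167357 - 20506255 - 15796476 + 8118264 + 5392783 - 2012558 - 1121505 + 281589 + 124754 - 17977 - 5604 + 297 + 42
= 38887673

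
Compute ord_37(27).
6

37 is prime, so ord(27) divides φ(37) = 36.
Divisors of 36: 1, 2, 3, 4, 6, 9, 12, 18, 36.
Repeated squaring: 27^1 ≡ 27, 27^2 ≡ 26, 27^4 ≡ 10, 27^8 ≡ 26, 27^16 ≡ 10, 27^32 ≡ 26 (mod 37).
Test 27^d mod 37 for each divisor d in increasing order:
27^1 ≡ 27
27^2 ≡ 26
27^3 = 27^2·27^1 ≡ 36
27^4 ≡ 10
27^6 = 27^4·27^2 ≡ 1  ← first divisor giving 1
The order is 6.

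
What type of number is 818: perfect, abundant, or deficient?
deficient

Proper divisors of 818: sum = 1 + 2 + 409 = 412
Since 412 < 818, 818 is deficient.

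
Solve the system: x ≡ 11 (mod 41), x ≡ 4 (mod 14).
298

Using Chinese Remainder Theorem:
M = 41 × 14 = 574
M1 = 14, M2 = 41
y1 = 14^(-1) mod 41 = 3
y2 = 41^(-1) mod 14 = 13
x = (11×14×3 + 4×41×13) mod 574 = 298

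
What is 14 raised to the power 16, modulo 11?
3

Repeated squaring. Binary of 16 = 10000.
14^1 ≡ 3 (mod 11); 14^2 ≡ 9 (mod 11); 14^4 ≡ 4 (mod 11); 14^8 ≡ 5 (mod 11); 14^16 ≡ 3 (mod 11)
14^16 = 14^16 ≡ 3 (mod 11)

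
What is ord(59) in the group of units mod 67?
11

67 is prime, so ord(59) divides φ(67) = 66.
Divisors of 66: 1, 2, 3, 6, 11, 22, 33, 66.
Repeated squaring: 59^1 ≡ 59, 59^2 ≡ 64, 59^4 ≡ 9, 59^8 ≡ 14, 59^16 ≡ 62, 59^32 ≡ 25, 59^64 ≡ 22 (mod 67).
Test 59^d mod 67 for each divisor d in increasing order:
59^1 ≡ 59
59^2 ≡ 64
59^3 = 59^2·59^1 ≡ 24
59^6 = 59^4·59^2 ≡ 40
59^11 = 59^8·59^2·59^1 ≡ 1  ← first divisor giving 1
The order is 11.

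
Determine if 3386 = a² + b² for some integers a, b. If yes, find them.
19² + 55² (a=19, b=55)

Factorization: 3386 = 2 × 1693
By Fermat: n is sum of two squares iff every prime p ≡ 3 (mod 4) appears to even power.
All primes ≡ 3 (mod 4) appear to even power.
Search a = 0, 1, 2, … for 3386 - a² a perfect square: first hit at a = 19: 3386 - 361 = 3025 = 55².
3386 = 19² + 55² = 361 + 3025 ✓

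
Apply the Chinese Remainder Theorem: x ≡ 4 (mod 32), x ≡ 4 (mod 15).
4

Using Chinese Remainder Theorem:
M = 32 × 15 = 480
M1 = 15, M2 = 32
y1 = 15^(-1) mod 32 = 15
y2 = 32^(-1) mod 15 = 8
x = (4×15×15 + 4×32×8) mod 480 = 4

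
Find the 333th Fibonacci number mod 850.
578

Matrix identity: Q^n = [[F_(n+1), F_n], [F_n, F_(n-1)]] with Q = [[1,1],[1,0]].
n = 333 = 101001101₂. Square-and-multiply, entries mod 850:
Q^1 = [[1,1],[1,0]]
Q^2 = (Q^1)² = [[2,1],[1,1]]
Q^5 = (Q^2)²·Q = [[8,5],[5,3]]
Q^10 = (Q^5)² = [[89,55],[55,34]]
Q^20 = (Q^10)² = [[746,815],[815,781]]
Q^41 = (Q^20)²·Q = [[246,141],[141,105]]
Q^83 = (Q^41)²·Q = [[688,497],[497,191]]
Q^166 = (Q^83)² = [[403,813],[813,440]]
Q^333 = (Q^166)²·Q = [[837,578],[578,259]]
F_333 mod 850 = Q^333[0][1] = 578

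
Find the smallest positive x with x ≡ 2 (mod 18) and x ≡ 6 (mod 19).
272

Using Chinese Remainder Theorem:
M = 18 × 19 = 342
M1 = 19, M2 = 18
y1 = 19^(-1) mod 18 = 1
y2 = 18^(-1) mod 19 = 18
x = (2×19×1 + 6×18×18) mod 342 = 272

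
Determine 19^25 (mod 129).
55

Repeated squaring. Binary of 25 = 11001.
19^1 ≡ 19 (mod 129); 19^2 ≡ 103 (mod 129); 19^4 ≡ 31 (mod 129); 19^8 ≡ 58 (mod 129); 19^16 ≡ 10 (mod 129)
19^25 = 19^1 × 19^8 × 19^16 ≡ 55 (mod 129)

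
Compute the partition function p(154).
60356673280

p(n) counts ways to write n as a sum of positive integers (order ignored).
Euler's pentagonal recurrence: p(k) = p(k-1) + p(k-2) - p(k-5) - p(k-7) + p(k-12) + p(k-15) - ... (offsets j(3j∓1)/2, signs ++--, p(0)=1, p(<0)=0).
DP table for k = 0..153: p(0)=1, p(1)=1, p(2)=2, p(3)=3, p(4)=5, p(5)=7, p(6)=11, p(7)=15, p(8)=22, p(9)=30, p(10)=42, p(11)=56, p(12)=77, p(13)=101, p(14)=135, p(15)=176, p(16)=231, p(17)=297, p(18)=385, p(19)=490, p(20)=627, p(21)=792, p(22)=1002, p(23)=1255, p(24)=1575, p(25)=1958, p(26)=2436, p(27)=3010, p(28)=3718, p(29)=4565, p(30)=5604, p(31)=6842, p(32)=8349, p(33)=10143, p(34)=12310, p(35)=14883, p(36)=17977, p(37)=21637, p(38)=26015, p(39)=31185, p(40)=37338, p(41)=44583, p(42)=53174, p(43)=63261, p(44)=75175, p(45)=89134, p(46)=105558, p(47)=124754, p(48)=147273, p(49)=173525, p(50)=204226, p(51)=239943, p(52)=281589, p(53)=329931, p(54)=386155, p(55)=451276, p(56)=526823, p(57)=614154, p(58)=715220, p(59)=831820, p(60)=966467, p(61)=1121505, p(62)=1300156, p(63)=1505499, p(64)=1741630, p(65)=2012558, p(66)=2323520, p(67)=2679689, p(68)=3087735, p(69)=3554345, p(70)=4087968, p(71)=4697205, p(72)=5392783, p(73)=6185689, p(74)=7089500, p(75)=8118264, p(76)=9289091, p(77)=10619863, p(78)=12132164, p(79)=13848650, p(80)=15796476, p(81)=18004327, p(82)=20506255, p(83)=23338469, p(84)=26543660, p(85)=30167357, p(86)=34262962, p(87)=38887673, p(88)=44108109, p(89)=49995925, p(90)=56634173, p(91)=64112359, p(92)=72533807, p(93)=82010177, p(94)=92669720, p(95)=104651419, p(96)=118114304, p(97)=133230930, p(98)=150198136, p(99)=169229875, p(100)=190569292, p(101)=214481126, p(102)=241265379, p(103)=271248950, p(104)=304801365, p(105)=342325709, p(106)=384276336, p(107)=431149389, p(108)=483502844, p(109)=541946240, p(110)=607163746, p(111)=679903203, p(112)=761002156, p(113)=851376628, p(114)=952050665, p(115)=1064144451, p(116)=1188908248, p(117)=1327710076, p(118)=1482074143, p(119)=1653668665, p(120)=1844349560, p(121)=2056148051, p(122)=2291320912, p(123)=2552338241, p(124)=2841940500, p(125)=3163127352, p(126)=3519222692, p(127)=3913864295, p(128)=4351078600, p(129)=4835271870, p(130)=5371315400, p(131)=5964539504, p(132)=6620830889, p(133)=7346629512, p(134)=8149040695, p(135)=9035836076, p(136)=10015581680, p(137)=11097645016, p(138)=12292341831, p(139)=13610949895, p(140)=15065878135, p(141)=16670689208, p(142)=18440293320, p(143)=20390982757, p(144)=22540654445, p(145)=24908858009, p(146)=27517052599, p(147)=30388671978, p(148)=33549419497, p(149)=37027355200, p(150)=40853235313, p(151)=45060624582, p(152)=49686288421, p(153)=54770336324.
Final step: p(154) = p(153) + p(152) - p(149) - p(147) + p(142) + p(139) - p(132) - p(128) + p(119) + p(114) - p(103) - p(97) + p(84) + p(77) - p(62) - p(54) + p(37) + p(28) - p(9)
= 54770336324 + 49686288421 - 37027355200 - 30388671978 + 18440293320 + 13610949895 - 6620830889 - 4351078600 + 1653668665 + 952050665 - 271248950 - 133230930 + 26543660 + 10619863 - 1300156 - 386155 + 21637 + 3718 - 30
= 60356673280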